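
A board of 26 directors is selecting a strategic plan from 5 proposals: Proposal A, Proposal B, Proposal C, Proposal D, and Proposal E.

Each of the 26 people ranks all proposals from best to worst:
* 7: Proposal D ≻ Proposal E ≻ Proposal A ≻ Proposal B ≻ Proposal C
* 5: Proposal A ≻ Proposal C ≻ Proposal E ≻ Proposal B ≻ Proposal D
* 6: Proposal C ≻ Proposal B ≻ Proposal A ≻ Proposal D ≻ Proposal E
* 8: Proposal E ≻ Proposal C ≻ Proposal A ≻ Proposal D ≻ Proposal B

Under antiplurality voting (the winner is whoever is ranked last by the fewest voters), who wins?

Last-place votes: Proposal A 0, Proposal B 8, Proposal C 7, Proposal D 5, Proposal E 6.

Proposal A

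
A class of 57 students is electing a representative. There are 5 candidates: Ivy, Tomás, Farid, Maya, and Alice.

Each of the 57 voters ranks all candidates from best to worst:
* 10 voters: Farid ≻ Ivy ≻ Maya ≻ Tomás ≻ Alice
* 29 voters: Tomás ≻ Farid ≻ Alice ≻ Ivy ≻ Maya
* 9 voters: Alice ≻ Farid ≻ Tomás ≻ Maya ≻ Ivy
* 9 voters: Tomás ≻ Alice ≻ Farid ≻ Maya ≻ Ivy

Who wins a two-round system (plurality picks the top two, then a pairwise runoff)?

Tomás

Round 1 first-place votes: Ivy 0, Tomás 38, Farid 10, Maya 0, Alice 9. Tomás and Farid advance.
Runoff: Tomás is ranked above Farid on 38 ballots, Farid above Tomás on 19.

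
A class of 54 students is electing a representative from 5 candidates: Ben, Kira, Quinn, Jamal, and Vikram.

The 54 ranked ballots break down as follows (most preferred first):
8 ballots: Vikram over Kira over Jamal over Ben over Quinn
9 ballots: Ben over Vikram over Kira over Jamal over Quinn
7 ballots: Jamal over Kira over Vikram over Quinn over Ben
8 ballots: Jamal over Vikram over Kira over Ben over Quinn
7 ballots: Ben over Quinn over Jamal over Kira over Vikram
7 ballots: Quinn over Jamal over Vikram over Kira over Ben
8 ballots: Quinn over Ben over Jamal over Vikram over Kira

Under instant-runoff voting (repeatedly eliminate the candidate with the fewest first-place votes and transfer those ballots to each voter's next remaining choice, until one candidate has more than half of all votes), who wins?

Jamal

Round 1: Ben 16, Kira 0, Quinn 15, Jamal 15, Vikram 8. Kira eliminated.
Round 2: Ben 16, Quinn 15, Jamal 15, Vikram 8. Vikram eliminated.
Round 3: Ben 16, Quinn 15, Jamal 23. Quinn eliminated.
Round 4: Ben 24, Jamal 30. Jamal has a majority (≥28).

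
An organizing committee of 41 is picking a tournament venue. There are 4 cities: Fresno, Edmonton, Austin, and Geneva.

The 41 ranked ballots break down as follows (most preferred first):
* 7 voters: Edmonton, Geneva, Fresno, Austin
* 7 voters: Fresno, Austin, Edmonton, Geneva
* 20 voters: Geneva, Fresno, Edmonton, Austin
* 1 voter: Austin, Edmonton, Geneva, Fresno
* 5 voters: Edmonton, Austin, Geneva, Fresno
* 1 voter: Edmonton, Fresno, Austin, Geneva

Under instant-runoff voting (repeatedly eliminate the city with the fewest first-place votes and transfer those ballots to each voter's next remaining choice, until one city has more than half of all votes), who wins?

Round 1: Fresno 7, Edmonton 13, Austin 1, Geneva 20. Austin eliminated.
Round 2: Fresno 7, Edmonton 14, Geneva 20. Fresno eliminated.
Round 3: Edmonton 21, Geneva 20. Edmonton has a majority (≥21).

Edmonton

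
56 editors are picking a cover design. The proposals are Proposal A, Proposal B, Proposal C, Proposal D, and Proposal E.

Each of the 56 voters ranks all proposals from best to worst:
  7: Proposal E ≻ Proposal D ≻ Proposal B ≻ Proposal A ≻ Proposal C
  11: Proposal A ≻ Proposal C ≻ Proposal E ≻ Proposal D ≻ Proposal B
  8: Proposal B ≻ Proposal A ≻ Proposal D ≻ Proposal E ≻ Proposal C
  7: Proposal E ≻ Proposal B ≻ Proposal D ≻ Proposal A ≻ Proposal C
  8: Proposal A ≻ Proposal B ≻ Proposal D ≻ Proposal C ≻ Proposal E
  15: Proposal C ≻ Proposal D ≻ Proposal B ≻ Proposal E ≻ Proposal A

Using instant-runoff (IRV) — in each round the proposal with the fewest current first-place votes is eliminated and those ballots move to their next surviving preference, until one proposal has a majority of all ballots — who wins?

Round 1: Proposal A 19, Proposal B 8, Proposal C 15, Proposal D 0, Proposal E 14. Proposal D eliminated.
Round 2: Proposal A 19, Proposal B 8, Proposal C 15, Proposal E 14. Proposal B eliminated.
Round 3: Proposal A 27, Proposal C 15, Proposal E 14. Proposal E eliminated.
Round 4: Proposal A 41, Proposal C 15. Proposal A has a majority (≥29).

Proposal A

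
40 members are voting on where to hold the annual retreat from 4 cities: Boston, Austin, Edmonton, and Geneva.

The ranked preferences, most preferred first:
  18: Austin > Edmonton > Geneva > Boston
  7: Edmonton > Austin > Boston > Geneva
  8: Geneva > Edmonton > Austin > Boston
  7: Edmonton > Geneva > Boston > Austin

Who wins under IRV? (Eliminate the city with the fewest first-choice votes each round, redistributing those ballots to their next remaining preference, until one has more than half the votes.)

Edmonton

Round 1: Boston 0, Austin 18, Edmonton 14, Geneva 8. Boston eliminated.
Round 2: Austin 18, Edmonton 14, Geneva 8. Geneva eliminated.
Round 3: Austin 18, Edmonton 22. Edmonton has a majority (≥21).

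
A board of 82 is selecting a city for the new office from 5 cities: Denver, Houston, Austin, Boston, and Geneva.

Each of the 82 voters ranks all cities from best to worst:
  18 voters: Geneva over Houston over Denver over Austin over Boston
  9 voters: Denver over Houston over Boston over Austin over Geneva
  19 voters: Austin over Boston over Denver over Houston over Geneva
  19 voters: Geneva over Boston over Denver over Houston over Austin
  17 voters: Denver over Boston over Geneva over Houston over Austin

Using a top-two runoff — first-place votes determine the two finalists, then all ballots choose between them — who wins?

Round 1 first-place votes: Denver 26, Houston 0, Austin 19, Boston 0, Geneva 37. Geneva and Denver advance.
Runoff: Geneva is ranked above Denver on 37 ballots, Denver above Geneva on 45.

Denver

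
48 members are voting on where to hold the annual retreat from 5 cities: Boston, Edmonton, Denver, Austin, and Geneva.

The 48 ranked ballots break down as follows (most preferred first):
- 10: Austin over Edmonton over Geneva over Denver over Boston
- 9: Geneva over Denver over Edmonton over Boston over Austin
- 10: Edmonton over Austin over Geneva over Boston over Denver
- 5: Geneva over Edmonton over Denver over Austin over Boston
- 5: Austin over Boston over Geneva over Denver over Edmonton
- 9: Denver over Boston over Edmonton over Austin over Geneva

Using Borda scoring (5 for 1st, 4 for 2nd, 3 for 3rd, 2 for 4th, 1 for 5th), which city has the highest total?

Boston: 10×1 + 9×2 + 10×2 + 5×1 + 5×4 + 9×4 = 109
Edmonton: 10×4 + 9×3 + 10×5 + 5×4 + 5×1 + 9×3 = 169
Denver: 10×2 + 9×4 + 10×1 + 5×3 + 5×2 + 9×5 = 136
Austin: 10×5 + 9×1 + 10×4 + 5×2 + 5×5 + 9×2 = 152
Geneva: 10×3 + 9×5 + 10×3 + 5×5 + 5×3 + 9×1 = 154

Edmonton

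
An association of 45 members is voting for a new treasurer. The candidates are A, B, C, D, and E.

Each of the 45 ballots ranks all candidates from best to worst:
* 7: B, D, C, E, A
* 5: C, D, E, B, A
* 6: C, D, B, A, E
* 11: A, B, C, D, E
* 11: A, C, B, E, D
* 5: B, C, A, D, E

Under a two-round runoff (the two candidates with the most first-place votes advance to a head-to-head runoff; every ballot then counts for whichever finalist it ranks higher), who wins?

B

Round 1 first-place votes: A 22, B 12, C 11, D 0, E 0. A and B advance.
Runoff: A is ranked above B on 22 ballots, B above A on 23.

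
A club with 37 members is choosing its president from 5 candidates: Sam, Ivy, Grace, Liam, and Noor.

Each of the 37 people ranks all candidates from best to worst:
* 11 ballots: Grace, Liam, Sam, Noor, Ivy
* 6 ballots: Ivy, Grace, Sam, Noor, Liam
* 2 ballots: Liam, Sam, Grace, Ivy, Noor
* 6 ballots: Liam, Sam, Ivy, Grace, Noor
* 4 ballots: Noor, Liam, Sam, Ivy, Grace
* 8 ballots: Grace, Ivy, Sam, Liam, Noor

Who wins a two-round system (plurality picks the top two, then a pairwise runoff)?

Round 1 first-place votes: Sam 0, Ivy 6, Grace 19, Liam 8, Noor 4. Grace and Liam advance.
Runoff: Grace is ranked above Liam on 25 ballots, Liam above Grace on 12.

Grace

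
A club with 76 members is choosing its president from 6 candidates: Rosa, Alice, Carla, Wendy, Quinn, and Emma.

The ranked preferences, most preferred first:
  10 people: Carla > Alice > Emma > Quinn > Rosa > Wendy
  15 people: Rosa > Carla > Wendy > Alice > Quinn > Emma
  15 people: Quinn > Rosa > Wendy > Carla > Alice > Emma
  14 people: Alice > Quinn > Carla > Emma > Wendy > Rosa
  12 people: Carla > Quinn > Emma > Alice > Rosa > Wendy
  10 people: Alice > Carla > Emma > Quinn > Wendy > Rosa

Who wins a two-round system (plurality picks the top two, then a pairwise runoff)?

Carla

Round 1 first-place votes: Rosa 15, Alice 24, Carla 22, Wendy 0, Quinn 15, Emma 0. Alice and Carla advance.
Runoff: Alice is ranked above Carla on 24 ballots, Carla above Alice on 52.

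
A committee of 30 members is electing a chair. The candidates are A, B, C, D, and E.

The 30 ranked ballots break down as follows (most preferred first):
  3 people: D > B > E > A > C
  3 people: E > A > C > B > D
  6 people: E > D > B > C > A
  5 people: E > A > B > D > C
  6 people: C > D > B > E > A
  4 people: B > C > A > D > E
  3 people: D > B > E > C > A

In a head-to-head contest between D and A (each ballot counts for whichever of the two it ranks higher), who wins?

D

D is ranked above A on 18 ballots; A above D on 12.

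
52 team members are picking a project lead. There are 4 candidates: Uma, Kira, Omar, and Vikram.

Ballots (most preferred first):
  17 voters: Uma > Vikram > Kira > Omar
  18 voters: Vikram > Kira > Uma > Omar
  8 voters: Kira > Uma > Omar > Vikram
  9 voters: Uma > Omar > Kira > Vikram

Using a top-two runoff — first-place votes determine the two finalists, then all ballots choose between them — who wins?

Uma

Round 1 first-place votes: Uma 26, Kira 8, Omar 0, Vikram 18. Uma and Vikram advance.
Runoff: Uma is ranked above Vikram on 34 ballots, Vikram above Uma on 18.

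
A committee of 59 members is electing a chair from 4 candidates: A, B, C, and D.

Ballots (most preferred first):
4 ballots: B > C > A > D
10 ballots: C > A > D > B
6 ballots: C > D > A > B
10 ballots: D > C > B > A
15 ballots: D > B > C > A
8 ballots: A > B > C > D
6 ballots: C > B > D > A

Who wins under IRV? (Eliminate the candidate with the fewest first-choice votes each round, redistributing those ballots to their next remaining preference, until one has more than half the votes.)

Round 1: A 8, B 4, C 22, D 25. B eliminated.
Round 2: A 8, C 26, D 25. A eliminated.
Round 3: C 34, D 25. C has a majority (≥30).

C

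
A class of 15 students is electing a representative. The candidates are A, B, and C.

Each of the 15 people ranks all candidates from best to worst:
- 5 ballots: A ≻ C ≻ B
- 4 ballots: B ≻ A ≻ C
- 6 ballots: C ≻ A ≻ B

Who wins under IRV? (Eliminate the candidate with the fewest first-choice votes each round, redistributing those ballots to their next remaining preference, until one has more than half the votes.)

Round 1: A 5, B 4, C 6. B eliminated.
Round 2: A 9, C 6. A has a majority (≥8).

A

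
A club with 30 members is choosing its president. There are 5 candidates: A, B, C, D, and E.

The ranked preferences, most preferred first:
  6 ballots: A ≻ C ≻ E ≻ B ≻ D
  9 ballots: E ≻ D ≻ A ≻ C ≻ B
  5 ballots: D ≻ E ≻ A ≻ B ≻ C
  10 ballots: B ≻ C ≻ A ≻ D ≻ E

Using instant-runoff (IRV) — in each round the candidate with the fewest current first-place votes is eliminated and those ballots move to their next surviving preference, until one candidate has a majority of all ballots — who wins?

Round 1: A 6, B 10, C 0, D 5, E 9. C eliminated.
Round 2: A 6, B 10, D 5, E 9. D eliminated.
Round 3: A 6, B 10, E 14. A eliminated.
Round 4: B 10, E 20. E has a majority (≥16).

E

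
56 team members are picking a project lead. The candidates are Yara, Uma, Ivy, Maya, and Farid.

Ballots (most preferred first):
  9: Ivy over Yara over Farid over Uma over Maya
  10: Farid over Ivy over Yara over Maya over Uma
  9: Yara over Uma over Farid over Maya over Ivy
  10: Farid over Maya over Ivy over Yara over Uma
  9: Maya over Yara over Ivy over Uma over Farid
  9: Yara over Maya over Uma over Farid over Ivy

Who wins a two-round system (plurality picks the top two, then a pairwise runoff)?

Round 1 first-place votes: Yara 18, Uma 0, Ivy 9, Maya 9, Farid 20. Farid and Yara advance.
Runoff: Farid is ranked above Yara on 20 ballots, Yara above Farid on 36.

Yara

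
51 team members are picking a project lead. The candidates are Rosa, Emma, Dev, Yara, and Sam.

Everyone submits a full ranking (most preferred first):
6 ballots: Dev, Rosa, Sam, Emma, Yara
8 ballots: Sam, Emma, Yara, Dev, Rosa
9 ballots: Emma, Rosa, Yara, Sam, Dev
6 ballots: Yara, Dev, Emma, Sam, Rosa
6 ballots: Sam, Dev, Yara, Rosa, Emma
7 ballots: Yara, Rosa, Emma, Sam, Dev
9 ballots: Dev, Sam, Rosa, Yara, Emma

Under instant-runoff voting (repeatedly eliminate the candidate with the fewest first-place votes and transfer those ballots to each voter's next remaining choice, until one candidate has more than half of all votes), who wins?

Yara

Round 1: Rosa 0, Emma 9, Dev 15, Yara 13, Sam 14. Rosa eliminated.
Round 2: Emma 9, Dev 15, Yara 13, Sam 14. Emma eliminated.
Round 3: Dev 15, Yara 22, Sam 14. Sam eliminated.
Round 4: Dev 21, Yara 30. Yara has a majority (≥26).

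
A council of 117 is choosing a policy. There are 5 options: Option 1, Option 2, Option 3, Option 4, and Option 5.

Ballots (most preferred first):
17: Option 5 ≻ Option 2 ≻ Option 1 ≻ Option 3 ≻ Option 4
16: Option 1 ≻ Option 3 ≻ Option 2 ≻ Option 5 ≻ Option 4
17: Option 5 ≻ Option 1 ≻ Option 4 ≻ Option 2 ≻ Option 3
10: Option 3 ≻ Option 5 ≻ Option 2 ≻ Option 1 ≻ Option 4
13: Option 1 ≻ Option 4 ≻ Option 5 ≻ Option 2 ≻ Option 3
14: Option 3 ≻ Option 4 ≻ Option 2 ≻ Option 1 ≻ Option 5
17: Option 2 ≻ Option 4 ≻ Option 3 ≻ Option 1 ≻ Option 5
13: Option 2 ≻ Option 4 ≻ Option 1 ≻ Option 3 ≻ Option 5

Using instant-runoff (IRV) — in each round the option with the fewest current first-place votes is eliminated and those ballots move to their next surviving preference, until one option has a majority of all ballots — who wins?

Round 1: Option 1 29, Option 2 30, Option 3 24, Option 4 0, Option 5 34. Option 4 eliminated.
Round 2: Option 1 29, Option 2 30, Option 3 24, Option 5 34. Option 3 eliminated.
Round 3: Option 1 29, Option 2 44, Option 5 44. Option 1 eliminated.
Round 4: Option 2 60, Option 5 57. Option 2 has a majority (≥59).

Option 2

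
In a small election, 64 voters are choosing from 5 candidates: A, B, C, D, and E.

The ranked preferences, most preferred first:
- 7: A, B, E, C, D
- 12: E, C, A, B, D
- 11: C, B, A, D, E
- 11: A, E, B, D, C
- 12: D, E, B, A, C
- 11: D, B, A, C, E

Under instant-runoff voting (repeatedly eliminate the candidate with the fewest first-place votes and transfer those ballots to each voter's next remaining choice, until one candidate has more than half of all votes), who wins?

A

Round 1: A 18, B 0, C 11, D 23, E 12. B eliminated.
Round 2: A 18, C 11, D 23, E 12. C eliminated.
Round 3: A 29, D 23, E 12. E eliminated.
Round 4: A 41, D 23. A has a majority (≥33).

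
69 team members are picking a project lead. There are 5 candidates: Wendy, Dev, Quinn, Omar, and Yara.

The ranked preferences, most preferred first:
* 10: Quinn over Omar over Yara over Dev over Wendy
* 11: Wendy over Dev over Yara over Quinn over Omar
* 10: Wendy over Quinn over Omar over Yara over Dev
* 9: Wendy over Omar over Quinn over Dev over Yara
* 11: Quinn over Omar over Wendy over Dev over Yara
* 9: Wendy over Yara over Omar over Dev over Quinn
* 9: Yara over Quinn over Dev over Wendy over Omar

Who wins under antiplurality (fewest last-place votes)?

Last-place votes: Wendy 10, Dev 10, Quinn 9, Omar 20, Yara 20.

Quinn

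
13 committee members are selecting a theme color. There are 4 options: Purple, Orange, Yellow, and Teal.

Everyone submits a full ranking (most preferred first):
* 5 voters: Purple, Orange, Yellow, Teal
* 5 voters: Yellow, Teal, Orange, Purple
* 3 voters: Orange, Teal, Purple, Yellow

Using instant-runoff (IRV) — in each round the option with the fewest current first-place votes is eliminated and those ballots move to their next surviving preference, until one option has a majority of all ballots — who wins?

Purple

Round 1: Purple 5, Orange 3, Yellow 5, Teal 0. Teal eliminated.
Round 2: Purple 5, Orange 3, Yellow 5. Orange eliminated.
Round 3: Purple 8, Yellow 5. Purple has a majority (≥7).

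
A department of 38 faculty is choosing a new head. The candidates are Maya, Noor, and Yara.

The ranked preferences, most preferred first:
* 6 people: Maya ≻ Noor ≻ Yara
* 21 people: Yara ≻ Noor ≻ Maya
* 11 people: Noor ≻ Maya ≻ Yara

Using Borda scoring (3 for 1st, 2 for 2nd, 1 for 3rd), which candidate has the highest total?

Maya: 6×3 + 21×1 + 11×2 = 61
Noor: 6×2 + 21×2 + 11×3 = 87
Yara: 6×1 + 21×3 + 11×1 = 80

Noor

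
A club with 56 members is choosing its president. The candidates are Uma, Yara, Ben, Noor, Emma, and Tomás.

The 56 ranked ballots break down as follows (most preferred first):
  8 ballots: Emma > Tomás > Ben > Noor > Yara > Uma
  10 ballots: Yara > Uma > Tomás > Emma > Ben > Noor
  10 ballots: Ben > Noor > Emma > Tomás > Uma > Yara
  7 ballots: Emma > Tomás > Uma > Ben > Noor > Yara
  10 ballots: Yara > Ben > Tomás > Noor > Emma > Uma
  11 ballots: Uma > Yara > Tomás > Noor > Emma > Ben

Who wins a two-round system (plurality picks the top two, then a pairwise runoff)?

Round 1 first-place votes: Uma 11, Yara 20, Ben 10, Noor 0, Emma 15, Tomás 0. Yara and Emma advance.
Runoff: Yara is ranked above Emma on 31 ballots, Emma above Yara on 25.

Yara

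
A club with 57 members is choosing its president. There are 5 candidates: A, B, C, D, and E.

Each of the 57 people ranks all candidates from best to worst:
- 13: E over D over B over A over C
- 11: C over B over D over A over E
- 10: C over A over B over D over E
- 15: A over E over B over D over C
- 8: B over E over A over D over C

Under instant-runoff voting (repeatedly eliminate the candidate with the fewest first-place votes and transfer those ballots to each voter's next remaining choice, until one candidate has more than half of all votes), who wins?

E

Round 1: A 15, B 8, C 21, D 0, E 13. D eliminated.
Round 2: A 15, B 8, C 21, E 13. B eliminated.
Round 3: A 15, C 21, E 21. A eliminated.
Round 4: C 21, E 36. E has a majority (≥29).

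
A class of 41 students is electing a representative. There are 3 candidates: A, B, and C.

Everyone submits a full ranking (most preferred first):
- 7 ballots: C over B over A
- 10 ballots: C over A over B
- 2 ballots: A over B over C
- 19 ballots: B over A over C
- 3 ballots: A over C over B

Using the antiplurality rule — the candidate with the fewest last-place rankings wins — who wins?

Last-place votes: A 7, B 13, C 21.

A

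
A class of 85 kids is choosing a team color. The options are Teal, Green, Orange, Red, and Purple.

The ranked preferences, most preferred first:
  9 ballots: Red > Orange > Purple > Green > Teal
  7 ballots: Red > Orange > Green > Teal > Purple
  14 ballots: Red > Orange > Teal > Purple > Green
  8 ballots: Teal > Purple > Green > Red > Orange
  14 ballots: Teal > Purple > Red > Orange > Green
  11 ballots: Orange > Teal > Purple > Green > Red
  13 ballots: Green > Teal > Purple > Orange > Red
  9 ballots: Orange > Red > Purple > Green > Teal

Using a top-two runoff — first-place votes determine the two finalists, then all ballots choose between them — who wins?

Teal

Round 1 first-place votes: Teal 22, Green 13, Orange 20, Red 30, Purple 0. Red and Teal advance.
Runoff: Red is ranked above Teal on 39 ballots, Teal above Red on 46.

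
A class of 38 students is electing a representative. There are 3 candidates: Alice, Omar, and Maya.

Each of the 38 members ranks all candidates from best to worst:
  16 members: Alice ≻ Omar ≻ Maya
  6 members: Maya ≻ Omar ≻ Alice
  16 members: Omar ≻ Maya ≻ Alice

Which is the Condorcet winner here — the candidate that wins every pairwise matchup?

Omar

Omar vs Alice: 22–16
Omar vs Maya: 32–6
Omar beats every other candidate.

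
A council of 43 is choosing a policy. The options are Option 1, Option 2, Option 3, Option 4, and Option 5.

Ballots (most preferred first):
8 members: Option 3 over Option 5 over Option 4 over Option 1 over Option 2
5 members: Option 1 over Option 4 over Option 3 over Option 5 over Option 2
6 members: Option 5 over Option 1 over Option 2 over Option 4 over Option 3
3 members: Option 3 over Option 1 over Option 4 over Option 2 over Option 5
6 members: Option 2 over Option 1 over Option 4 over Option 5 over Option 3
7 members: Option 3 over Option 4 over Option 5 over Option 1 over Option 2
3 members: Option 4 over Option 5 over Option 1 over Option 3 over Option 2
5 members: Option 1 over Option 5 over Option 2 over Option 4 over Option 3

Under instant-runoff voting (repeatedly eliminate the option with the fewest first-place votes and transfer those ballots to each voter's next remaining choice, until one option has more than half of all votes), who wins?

Option 1

Round 1: Option 1 10, Option 2 6, Option 3 18, Option 4 3, Option 5 6. Option 4 eliminated.
Round 2: Option 1 10, Option 2 6, Option 3 18, Option 5 9. Option 2 eliminated.
Round 3: Option 1 16, Option 3 18, Option 5 9. Option 5 eliminated.
Round 4: Option 1 25, Option 3 18. Option 1 has a majority (≥22).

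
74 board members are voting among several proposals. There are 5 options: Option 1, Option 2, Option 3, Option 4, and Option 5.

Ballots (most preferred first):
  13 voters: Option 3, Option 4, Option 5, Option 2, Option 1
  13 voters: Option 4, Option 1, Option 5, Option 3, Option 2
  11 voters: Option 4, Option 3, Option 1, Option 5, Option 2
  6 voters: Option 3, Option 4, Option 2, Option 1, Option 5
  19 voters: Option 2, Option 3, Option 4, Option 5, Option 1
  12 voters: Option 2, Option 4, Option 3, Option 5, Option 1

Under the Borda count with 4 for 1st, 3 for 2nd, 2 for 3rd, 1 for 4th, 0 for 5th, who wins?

Option 4

Option 1: 13×0 + 13×3 + 11×2 + 6×1 + 19×0 + 12×0 = 67
Option 2: 13×1 + 13×0 + 11×0 + 6×2 + 19×4 + 12×4 = 149
Option 3: 13×4 + 13×1 + 11×3 + 6×4 + 19×3 + 12×2 = 203
Option 4: 13×3 + 13×4 + 11×4 + 6×3 + 19×2 + 12×3 = 227
Option 5: 13×2 + 13×2 + 11×1 + 6×0 + 19×1 + 12×1 = 94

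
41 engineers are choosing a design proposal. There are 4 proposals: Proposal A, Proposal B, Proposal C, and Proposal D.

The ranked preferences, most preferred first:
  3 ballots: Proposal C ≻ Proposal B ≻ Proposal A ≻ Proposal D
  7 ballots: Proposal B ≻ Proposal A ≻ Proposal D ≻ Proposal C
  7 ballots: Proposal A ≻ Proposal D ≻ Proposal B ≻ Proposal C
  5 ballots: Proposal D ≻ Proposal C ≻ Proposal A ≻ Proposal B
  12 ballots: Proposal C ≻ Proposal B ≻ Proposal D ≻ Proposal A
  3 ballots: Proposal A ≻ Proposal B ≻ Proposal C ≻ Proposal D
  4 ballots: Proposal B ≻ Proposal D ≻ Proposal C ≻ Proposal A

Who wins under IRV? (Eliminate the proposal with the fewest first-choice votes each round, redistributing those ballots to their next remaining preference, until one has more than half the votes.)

Proposal B

Round 1: Proposal A 10, Proposal B 11, Proposal C 15, Proposal D 5. Proposal D eliminated.
Round 2: Proposal A 10, Proposal B 11, Proposal C 20. Proposal A eliminated.
Round 3: Proposal B 21, Proposal C 20. Proposal B has a majority (≥21).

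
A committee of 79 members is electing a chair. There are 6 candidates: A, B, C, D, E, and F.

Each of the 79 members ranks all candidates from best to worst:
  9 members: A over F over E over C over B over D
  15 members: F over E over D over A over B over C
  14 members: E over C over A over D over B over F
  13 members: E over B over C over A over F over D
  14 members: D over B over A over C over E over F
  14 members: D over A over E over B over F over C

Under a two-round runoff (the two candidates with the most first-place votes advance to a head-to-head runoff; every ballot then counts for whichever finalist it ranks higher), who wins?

E

Round 1 first-place votes: A 9, B 0, C 0, D 28, E 27, F 15. D and E advance.
Runoff: D is ranked above E on 28 ballots, E above D on 51.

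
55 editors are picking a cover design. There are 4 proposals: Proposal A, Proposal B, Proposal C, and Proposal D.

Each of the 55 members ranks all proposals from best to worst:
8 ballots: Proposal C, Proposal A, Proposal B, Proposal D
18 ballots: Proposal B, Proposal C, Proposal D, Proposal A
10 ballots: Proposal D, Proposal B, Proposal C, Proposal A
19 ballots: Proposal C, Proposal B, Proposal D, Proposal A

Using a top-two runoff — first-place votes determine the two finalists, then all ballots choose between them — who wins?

Proposal B

Round 1 first-place votes: Proposal A 0, Proposal B 18, Proposal C 27, Proposal D 10. Proposal C and Proposal B advance.
Runoff: Proposal C is ranked above Proposal B on 27 ballots, Proposal B above Proposal C on 28.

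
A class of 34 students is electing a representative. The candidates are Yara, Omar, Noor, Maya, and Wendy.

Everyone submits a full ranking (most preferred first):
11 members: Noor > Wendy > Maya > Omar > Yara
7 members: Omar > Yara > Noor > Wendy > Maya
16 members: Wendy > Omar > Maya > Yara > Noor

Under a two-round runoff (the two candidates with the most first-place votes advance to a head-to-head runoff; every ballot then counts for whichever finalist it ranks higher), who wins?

Round 1 first-place votes: Yara 0, Omar 7, Noor 11, Maya 0, Wendy 16. Wendy and Noor advance.
Runoff: Wendy is ranked above Noor on 16 ballots, Noor above Wendy on 18.

Noor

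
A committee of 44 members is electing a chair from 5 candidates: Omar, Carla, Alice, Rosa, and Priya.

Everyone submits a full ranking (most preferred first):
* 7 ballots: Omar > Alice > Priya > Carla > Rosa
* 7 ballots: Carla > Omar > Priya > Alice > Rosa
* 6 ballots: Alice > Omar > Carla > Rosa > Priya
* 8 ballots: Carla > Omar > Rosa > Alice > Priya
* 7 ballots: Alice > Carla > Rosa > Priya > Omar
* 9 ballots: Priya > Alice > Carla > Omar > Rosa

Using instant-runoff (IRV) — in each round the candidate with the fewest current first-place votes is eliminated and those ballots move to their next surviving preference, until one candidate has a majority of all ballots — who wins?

Round 1: Omar 7, Carla 15, Alice 13, Rosa 0, Priya 9. Rosa eliminated.
Round 2: Omar 7, Carla 15, Alice 13, Priya 9. Omar eliminated.
Round 3: Carla 15, Alice 20, Priya 9. Priya eliminated.
Round 4: Carla 15, Alice 29. Alice has a majority (≥23).

Alice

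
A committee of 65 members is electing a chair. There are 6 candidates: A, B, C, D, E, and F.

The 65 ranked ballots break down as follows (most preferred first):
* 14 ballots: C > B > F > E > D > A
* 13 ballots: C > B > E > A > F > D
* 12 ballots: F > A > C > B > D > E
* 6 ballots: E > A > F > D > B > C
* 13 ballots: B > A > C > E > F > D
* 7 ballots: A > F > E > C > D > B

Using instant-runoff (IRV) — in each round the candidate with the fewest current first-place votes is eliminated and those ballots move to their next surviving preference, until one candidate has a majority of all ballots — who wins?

Round 1: A 7, B 13, C 27, D 0, E 6, F 12. D eliminated.
Round 2: A 7, B 13, C 27, E 6, F 12. E eliminated.
Round 3: A 13, B 13, C 27, F 12. F eliminated.
Round 4: A 25, B 13, C 27. B eliminated.
Round 5: A 38, C 27. A has a majority (≥33).

A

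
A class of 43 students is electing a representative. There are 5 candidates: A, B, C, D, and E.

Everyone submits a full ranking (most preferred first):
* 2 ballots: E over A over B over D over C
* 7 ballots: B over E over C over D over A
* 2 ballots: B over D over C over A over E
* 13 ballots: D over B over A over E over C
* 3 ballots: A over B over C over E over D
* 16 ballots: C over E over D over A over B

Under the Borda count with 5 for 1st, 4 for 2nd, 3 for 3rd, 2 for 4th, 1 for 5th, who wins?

A: 2×4 + 7×1 + 2×2 + 13×3 + 3×5 + 16×2 = 105
B: 2×3 + 7×5 + 2×5 + 13×4 + 3×4 + 16×1 = 131
C: 2×1 + 7×3 + 2×3 + 13×1 + 3×3 + 16×5 = 131
D: 2×2 + 7×2 + 2×4 + 13×5 + 3×1 + 16×3 = 142
E: 2×5 + 7×4 + 2×1 + 13×2 + 3×2 + 16×4 = 136

D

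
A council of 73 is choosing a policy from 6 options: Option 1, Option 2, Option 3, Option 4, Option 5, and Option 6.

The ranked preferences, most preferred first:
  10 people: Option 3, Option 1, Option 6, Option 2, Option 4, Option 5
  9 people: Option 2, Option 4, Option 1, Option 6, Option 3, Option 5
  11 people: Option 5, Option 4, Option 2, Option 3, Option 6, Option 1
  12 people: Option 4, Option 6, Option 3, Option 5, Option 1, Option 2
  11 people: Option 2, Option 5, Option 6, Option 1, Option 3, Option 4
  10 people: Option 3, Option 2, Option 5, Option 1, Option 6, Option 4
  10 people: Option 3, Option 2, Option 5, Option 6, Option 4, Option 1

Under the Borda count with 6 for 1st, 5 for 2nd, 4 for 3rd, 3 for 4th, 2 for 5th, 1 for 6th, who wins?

Option 2

Option 1: 10×5 + 9×4 + 11×1 + 12×2 + 11×3 + 10×3 + 10×1 = 194
Option 2: 10×3 + 9×6 + 11×4 + 12×1 + 11×6 + 10×5 + 10×5 = 306
Option 3: 10×6 + 9×2 + 11×3 + 12×4 + 11×2 + 10×6 + 10×6 = 301
Option 4: 10×2 + 9×5 + 11×5 + 12×6 + 11×1 + 10×1 + 10×2 = 233
Option 5: 10×1 + 9×1 + 11×6 + 12×3 + 11×5 + 10×4 + 10×4 = 256
Option 6: 10×4 + 9×3 + 11×2 + 12×5 + 11×4 + 10×2 + 10×3 = 243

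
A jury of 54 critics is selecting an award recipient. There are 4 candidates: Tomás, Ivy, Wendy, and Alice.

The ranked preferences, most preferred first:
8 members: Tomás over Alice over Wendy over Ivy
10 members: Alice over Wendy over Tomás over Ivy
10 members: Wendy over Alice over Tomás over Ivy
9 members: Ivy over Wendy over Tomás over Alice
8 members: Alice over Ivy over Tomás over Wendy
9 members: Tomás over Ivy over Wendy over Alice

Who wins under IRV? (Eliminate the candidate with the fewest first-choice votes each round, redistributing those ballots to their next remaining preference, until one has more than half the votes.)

Round 1: Tomás 17, Ivy 9, Wendy 10, Alice 18. Ivy eliminated.
Round 2: Tomás 17, Wendy 19, Alice 18. Tomás eliminated.
Round 3: Wendy 28, Alice 26. Wendy has a majority (≥28).

Wendy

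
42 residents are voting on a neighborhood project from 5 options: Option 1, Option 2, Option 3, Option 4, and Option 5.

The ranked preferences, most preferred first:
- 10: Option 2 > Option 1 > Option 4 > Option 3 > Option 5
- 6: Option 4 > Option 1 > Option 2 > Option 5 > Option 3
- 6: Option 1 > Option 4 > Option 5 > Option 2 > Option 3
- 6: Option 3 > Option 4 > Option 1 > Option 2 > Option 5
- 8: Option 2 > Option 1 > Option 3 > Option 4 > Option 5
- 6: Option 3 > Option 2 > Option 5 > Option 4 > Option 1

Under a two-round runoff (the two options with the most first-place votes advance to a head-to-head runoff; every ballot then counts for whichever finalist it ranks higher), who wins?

Option 2

Round 1 first-place votes: Option 1 6, Option 2 18, Option 3 12, Option 4 6, Option 5 0. Option 2 and Option 3 advance.
Runoff: Option 2 is ranked above Option 3 on 30 ballots, Option 3 above Option 2 on 12.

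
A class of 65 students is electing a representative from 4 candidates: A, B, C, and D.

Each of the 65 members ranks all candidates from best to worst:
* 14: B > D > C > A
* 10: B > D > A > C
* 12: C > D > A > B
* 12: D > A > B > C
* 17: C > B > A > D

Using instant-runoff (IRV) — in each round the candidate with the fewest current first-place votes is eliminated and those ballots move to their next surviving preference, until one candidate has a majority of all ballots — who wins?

B

Round 1: A 0, B 24, C 29, D 12. A eliminated.
Round 2: B 24, C 29, D 12. D eliminated.
Round 3: B 36, C 29. B has a majority (≥33).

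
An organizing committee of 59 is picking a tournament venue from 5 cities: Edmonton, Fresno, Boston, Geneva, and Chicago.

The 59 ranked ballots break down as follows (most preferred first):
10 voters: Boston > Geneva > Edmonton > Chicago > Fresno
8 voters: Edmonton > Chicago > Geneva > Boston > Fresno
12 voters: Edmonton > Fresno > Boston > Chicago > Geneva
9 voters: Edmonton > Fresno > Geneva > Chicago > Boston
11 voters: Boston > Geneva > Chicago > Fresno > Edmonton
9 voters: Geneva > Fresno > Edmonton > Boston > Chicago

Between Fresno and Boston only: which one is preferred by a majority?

Fresno

Fresno is ranked above Boston on 30 ballots; Boston above Fresno on 29.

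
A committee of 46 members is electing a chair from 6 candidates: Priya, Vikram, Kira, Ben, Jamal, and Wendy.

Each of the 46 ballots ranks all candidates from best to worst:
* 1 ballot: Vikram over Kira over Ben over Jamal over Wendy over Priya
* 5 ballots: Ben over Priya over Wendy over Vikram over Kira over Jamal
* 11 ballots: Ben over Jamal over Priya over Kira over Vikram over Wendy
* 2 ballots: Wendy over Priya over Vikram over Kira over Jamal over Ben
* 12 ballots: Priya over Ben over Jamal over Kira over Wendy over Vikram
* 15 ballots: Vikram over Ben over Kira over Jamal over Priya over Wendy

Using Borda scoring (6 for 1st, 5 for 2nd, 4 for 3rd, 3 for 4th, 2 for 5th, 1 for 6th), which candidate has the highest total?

Ben

Priya: 1×1 + 5×5 + 11×4 + 2×5 + 12×6 + 15×2 = 182
Vikram: 1×6 + 5×3 + 11×2 + 2×4 + 12×1 + 15×6 = 153
Kira: 1×5 + 5×2 + 11×3 + 2×3 + 12×3 + 15×4 = 150
Ben: 1×4 + 5×6 + 11×6 + 2×1 + 12×5 + 15×5 = 237
Jamal: 1×3 + 5×1 + 11×5 + 2×2 + 12×4 + 15×3 = 160
Wendy: 1×2 + 5×4 + 11×1 + 2×6 + 12×2 + 15×1 = 84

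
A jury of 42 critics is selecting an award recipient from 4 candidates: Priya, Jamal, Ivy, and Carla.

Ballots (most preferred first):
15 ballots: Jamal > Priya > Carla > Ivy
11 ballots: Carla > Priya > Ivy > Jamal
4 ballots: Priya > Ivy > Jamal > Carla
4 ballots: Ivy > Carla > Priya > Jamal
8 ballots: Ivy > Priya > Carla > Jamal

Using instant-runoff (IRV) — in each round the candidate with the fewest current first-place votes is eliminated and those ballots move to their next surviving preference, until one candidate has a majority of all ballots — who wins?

Ivy

Round 1: Priya 4, Jamal 15, Ivy 12, Carla 11. Priya eliminated.
Round 2: Jamal 15, Ivy 16, Carla 11. Carla eliminated.
Round 3: Jamal 15, Ivy 27. Ivy has a majority (≥22).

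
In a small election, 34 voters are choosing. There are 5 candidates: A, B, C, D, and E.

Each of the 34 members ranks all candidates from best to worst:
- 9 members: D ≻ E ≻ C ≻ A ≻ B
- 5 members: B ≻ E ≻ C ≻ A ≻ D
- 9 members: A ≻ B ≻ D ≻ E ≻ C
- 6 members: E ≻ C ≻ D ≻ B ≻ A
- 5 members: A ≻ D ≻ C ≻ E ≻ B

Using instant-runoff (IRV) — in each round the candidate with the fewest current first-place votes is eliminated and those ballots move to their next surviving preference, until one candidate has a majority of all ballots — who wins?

E

Round 1: A 14, B 5, C 0, D 9, E 6. C eliminated.
Round 2: A 14, B 5, D 9, E 6. B eliminated.
Round 3: A 14, D 9, E 11. D eliminated.
Round 4: A 14, E 20. E has a majority (≥18).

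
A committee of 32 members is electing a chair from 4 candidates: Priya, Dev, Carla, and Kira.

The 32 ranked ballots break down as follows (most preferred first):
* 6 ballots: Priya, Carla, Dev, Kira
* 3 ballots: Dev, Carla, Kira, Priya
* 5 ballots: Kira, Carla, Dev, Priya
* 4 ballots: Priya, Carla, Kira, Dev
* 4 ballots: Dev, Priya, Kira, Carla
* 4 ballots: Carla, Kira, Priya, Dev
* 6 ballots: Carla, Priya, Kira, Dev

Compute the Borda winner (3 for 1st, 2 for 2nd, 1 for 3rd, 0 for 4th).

Priya: 6×3 + 3×0 + 5×0 + 4×3 + 4×2 + 4×1 + 6×2 = 54
Dev: 6×1 + 3×3 + 5×1 + 4×0 + 4×3 + 4×0 + 6×0 = 32
Carla: 6×2 + 3×2 + 5×2 + 4×2 + 4×0 + 4×3 + 6×3 = 66
Kira: 6×0 + 3×1 + 5×3 + 4×1 + 4×1 + 4×2 + 6×1 = 40

Carla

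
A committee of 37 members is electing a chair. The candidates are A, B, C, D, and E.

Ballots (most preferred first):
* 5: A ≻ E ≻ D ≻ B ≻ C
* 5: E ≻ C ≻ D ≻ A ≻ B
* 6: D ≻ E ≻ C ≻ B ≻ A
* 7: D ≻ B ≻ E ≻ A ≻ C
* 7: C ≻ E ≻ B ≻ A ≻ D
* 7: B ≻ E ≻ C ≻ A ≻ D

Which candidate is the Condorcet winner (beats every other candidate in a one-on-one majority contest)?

E

E vs A: 32–5
E vs B: 23–14
E vs C: 30–7
E vs D: 24–13
E beats every other candidate.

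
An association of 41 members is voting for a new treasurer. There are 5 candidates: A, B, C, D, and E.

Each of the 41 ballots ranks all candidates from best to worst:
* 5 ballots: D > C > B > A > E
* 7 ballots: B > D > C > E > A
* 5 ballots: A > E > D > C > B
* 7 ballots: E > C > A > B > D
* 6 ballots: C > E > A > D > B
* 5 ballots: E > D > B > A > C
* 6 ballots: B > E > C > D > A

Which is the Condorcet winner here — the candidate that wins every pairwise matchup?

E

E vs A: 31–10
E vs B: 23–18
E vs C: 23–18
E vs D: 29–12
E beats every other candidate.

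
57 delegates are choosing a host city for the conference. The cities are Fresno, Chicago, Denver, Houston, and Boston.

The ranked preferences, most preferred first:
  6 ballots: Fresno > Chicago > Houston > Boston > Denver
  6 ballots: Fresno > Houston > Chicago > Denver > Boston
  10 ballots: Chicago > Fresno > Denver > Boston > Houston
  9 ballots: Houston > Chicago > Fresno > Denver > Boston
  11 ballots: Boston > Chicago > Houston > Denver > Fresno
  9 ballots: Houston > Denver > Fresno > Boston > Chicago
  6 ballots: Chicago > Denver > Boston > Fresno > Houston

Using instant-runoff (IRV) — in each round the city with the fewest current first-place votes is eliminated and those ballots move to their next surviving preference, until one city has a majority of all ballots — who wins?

Round 1: Fresno 12, Chicago 16, Denver 0, Houston 18, Boston 11. Denver eliminated.
Round 2: Fresno 12, Chicago 16, Houston 18, Boston 11. Boston eliminated.
Round 3: Fresno 12, Chicago 27, Houston 18. Fresno eliminated.
Round 4: Chicago 33, Houston 24. Chicago has a majority (≥29).

Chicago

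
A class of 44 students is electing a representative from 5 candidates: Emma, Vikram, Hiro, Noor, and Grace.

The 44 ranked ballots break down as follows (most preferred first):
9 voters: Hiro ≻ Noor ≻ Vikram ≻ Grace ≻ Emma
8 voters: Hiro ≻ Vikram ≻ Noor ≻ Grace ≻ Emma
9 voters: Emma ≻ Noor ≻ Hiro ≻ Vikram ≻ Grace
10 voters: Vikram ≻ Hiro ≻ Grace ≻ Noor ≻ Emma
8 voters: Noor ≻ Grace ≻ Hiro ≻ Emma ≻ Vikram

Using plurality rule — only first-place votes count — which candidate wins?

Hiro

First-place votes: Emma 9, Vikram 10, Hiro 17, Noor 8, Grace 0.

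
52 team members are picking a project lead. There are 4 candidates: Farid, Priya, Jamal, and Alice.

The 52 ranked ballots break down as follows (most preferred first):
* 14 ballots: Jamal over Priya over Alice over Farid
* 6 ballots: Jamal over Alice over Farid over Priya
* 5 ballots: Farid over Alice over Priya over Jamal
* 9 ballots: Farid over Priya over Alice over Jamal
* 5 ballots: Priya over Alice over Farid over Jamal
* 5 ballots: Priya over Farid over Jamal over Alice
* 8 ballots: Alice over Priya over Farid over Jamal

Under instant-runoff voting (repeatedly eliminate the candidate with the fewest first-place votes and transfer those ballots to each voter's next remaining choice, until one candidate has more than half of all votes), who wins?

Round 1: Farid 14, Priya 10, Jamal 20, Alice 8. Alice eliminated.
Round 2: Farid 14, Priya 18, Jamal 20. Farid eliminated.
Round 3: Priya 32, Jamal 20. Priya has a majority (≥27).

Priya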